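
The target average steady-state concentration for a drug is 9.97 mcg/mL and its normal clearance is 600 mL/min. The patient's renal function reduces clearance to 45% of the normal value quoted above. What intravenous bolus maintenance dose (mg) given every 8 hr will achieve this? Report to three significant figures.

Convert clearance: 600 mL/min × 60 min/h ÷ 1000 mL/L = 36.00 L/h
Patient clearance = 0.45 × 36.00 = 16.20 L/h
At steady state, dose per interval replaces the amount cleared in that interval: D/τ = CL·Css.
D = CL × Css × τ = 16.20 × 9.97 × 8 = 1292 mg

1290 mg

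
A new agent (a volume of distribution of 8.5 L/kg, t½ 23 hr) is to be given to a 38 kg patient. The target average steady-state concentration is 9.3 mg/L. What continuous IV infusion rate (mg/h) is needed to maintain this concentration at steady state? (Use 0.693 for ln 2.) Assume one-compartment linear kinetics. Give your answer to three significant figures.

Vd = 8.5 L/kg × 38 kg = 323.0 L
k = 0.693/23 = 0.03013 h⁻¹, so CL = k·Vd = 0.03013 × 323.0 = 9.732 L/h
Infusion rate = CL × Css = 9.732 × 9.3 = 90.51 mg/h

90.5 mg/h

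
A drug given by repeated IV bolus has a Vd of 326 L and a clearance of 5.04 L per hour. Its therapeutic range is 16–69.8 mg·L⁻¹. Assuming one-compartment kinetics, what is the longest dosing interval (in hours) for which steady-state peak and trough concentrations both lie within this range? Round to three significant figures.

k = CL / Vd = 5.040 / 326.0 = 0.01546 h⁻¹
Between IV bolus doses, concentration decays as C = C₀·e^(−kτ), so C_peak/C_trough = e^(kτ).
τ_max = ln(C_peak/C_trough) / k = ln(69.8/16) / 0.01546 = 1.473 / 0.01546 = 95.28 h

95.3 h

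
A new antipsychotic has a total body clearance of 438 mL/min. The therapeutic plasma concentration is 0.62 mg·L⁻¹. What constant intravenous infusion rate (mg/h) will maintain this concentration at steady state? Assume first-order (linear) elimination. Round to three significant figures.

CL = 438 mL/min × 60/1000 = 26.28 L/h
At steady state, infusion rate equals elimination rate: rate in = CL × Css.
Rate = CL × Css = 26.28 × 0.62 = 16.29 mg/h

16.3 mg/h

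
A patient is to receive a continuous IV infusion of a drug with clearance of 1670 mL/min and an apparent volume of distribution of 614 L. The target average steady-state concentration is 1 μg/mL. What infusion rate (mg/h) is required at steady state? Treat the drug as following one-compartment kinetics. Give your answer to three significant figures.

CL = 1670 mL/min × 60/1000 = 100.2 L/h
Maintenance depends on clearance, not Vd — rate in must match rate out.
R₀ = 100.2 × 1 = 100.2 mg/h

100 mg/h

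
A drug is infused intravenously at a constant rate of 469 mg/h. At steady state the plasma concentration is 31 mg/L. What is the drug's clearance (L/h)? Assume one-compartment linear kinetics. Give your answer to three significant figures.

15.1 L/h

At steady state, infusion rate = CL × Css, so CL = rate / Css.
CL = 469 / 31 = 15.13 L/h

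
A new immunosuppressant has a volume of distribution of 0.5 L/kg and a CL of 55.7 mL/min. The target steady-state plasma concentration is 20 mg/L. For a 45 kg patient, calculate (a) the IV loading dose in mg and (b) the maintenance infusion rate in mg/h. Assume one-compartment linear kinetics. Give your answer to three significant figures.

(a) 450 mg; (b) 66.8 mg/h

Vd(total) = 45 kg × 0.5 L/kg = 22.50 L
Loading: fill Vd to C_target → 22.50 L × 20 mg/L = 450.0 mg
CL = 55.7 mL/min × 60/1000 = 3.342 L/h
Maintenance: replace elimination → rate = CL × Css = 3.342 × 20 = 66.84 mg/h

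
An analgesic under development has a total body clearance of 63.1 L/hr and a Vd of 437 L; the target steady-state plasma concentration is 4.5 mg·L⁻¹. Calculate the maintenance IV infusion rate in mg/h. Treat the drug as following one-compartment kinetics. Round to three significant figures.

Rate = CL × Css = 63.10 × 4.5 = 284.0 mg/h

284 mg/h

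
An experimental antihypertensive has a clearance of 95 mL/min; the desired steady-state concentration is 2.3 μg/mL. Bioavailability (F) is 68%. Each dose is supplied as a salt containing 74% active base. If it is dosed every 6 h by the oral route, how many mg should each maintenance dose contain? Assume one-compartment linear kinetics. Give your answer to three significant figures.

CL = 95 mL/min = 95 × 0.06 = 5.700 L/h
D = CL × Css × τ / F / S = 5.700 × 2.3 × 6 / 0.68 / 0.74 = 156.3 mg

156 mg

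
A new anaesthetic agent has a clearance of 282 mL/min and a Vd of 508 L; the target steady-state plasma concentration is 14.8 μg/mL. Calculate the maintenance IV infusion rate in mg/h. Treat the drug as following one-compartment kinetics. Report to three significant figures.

CL = 282 mL/min = 282 × 0.06 = 16.92 L/h
Infusion rate = CL · Css = 16.92 L/h × 14.8 mg/L = 250.4 mg/h

250 mg/h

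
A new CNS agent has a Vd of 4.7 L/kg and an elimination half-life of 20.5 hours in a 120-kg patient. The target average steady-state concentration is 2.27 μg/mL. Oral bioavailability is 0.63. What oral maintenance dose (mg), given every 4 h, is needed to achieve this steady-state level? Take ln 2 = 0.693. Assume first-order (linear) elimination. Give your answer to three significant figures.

275 mg

Total Vd = 4.7 × 120 = 564.0 L
k = 0.693/20.5 = 0.03380 h⁻¹, so CL = k·Vd = 0.03380 × 564.0 = 19.06 L/h
D = CL × Css × τ / F = 19.06 × 2.27 × 4 / 0.63 = 274.7 mg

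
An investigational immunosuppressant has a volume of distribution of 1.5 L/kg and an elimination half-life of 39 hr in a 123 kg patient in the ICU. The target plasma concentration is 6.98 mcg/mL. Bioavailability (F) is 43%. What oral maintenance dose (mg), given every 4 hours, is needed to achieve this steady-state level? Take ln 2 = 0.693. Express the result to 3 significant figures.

Vd(total) = 123 kg × 1.5 L/kg = 184.5 L
CL = 0.693 × Vd / t½ = 0.693 × 184.5 / 39 = 3.278 L/h
D = CL × Css × τ / F = 3.278 × 6.98 × 4 / 0.43 = 212.8 mg

213 mg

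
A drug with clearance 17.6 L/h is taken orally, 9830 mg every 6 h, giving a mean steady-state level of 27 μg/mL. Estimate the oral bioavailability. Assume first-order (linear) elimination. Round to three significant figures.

0.290

F·D/τ = CL·Css at steady state → F = CL·Css·τ / D.
F = 17.6 × 27 × 6 / 9830 = 0.290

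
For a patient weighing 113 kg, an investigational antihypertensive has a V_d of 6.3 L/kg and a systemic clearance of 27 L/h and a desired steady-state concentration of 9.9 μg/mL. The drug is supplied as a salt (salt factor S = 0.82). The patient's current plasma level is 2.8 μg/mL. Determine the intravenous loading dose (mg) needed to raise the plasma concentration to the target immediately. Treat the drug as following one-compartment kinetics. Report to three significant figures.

Total Vd = 6.3 × 113 = 711.9 L
Loading dose depends on Vd (not clearance): it fills the distribution volume.
Concentration deficit ΔC = 9.9 − 2.8 = 7.100 mg/L
LD = Vd × ΔC / S = 711.9 × 7.100 / 0.82 = 6164 mg

6160 mg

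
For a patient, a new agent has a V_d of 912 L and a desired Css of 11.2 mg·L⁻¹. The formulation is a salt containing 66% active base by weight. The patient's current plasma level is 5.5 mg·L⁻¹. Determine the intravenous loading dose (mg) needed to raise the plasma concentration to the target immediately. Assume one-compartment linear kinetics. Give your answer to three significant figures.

The loading dose fills Vd to the target concentration.
Concentration deficit ΔC = 11.2 − 5.5 = 5.700 mg/L
LD = Vd × ΔC / S = 912.0 × 5.700 / 0.66 = 7876 mg

7880 mg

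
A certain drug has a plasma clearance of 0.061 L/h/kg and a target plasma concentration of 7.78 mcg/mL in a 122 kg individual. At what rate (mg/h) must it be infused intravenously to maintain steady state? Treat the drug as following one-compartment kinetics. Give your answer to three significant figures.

57.9 mg/h

CL = 0.061 L/h/kg × 122 kg = 7.442 L/h
Infusion rate = CL · Css = 7.442 L/h × 7.78 mg/L = 57.90 mg/h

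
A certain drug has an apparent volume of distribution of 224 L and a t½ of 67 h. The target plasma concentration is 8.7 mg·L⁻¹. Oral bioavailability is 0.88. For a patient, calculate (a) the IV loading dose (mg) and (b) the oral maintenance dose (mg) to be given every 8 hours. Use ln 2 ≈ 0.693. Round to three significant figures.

LD = Vd × C = 224.0 × 8.7 = 1949 mg
CL = 0.693 × Vd / t½ = 0.693 × 224.0 / 67 = 2.317 L/h
D = CL × Css × τ / F = 2.317 × 8.7 × 8 / 0.88 = 183.3 mg

(a) 1950 mg; (b) 183 mg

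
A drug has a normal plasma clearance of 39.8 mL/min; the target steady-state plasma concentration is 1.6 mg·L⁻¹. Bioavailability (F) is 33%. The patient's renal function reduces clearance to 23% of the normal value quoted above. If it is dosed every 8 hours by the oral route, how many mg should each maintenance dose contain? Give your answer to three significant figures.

CL = 39.8 mL/min × 60/1000 = 2.388 L/h
Patient clearance = 0.23 × 2.388 = 0.5492 L/h
D = CL × Css × τ / F = 0.5492 × 1.6 × 8 / 0.33 = 21.30 mg

21.3 mg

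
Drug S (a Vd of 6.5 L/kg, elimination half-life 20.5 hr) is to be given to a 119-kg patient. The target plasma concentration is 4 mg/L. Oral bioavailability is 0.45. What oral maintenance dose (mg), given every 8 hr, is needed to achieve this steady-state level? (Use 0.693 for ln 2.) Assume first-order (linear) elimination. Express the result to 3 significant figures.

Vd = 6.5 L/kg × 119 kg = 773.5 L
CL = 0.693 × Vd / t½ = 0.693 × 773.5 / 20.5 = 26.15 L/h
D = CL × Css × τ / F = 26.15 × 4 × 8 / 0.45 = 1860 mg

1860 mg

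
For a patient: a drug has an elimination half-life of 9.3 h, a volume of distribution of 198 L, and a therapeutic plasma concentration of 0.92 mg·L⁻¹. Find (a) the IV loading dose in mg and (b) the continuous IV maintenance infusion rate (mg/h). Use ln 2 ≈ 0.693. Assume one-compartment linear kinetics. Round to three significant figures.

(a) 182 mg; (b) 13.6 mg/h

LD = Vd × C = 198.0 × 0.92 = 182.2 mg
CL = 0.693 × Vd / t½ = 0.693 × 198.0 / 9.3 = 14.75 L/h
Infusion rate = CL × Css = 14.75 × 0.92 = 13.57 mg/h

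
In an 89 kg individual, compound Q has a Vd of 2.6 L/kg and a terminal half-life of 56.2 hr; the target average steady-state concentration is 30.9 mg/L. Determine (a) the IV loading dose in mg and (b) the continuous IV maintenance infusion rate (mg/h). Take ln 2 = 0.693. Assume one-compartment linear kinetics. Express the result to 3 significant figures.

Total Vd = 2.6 × 89 = 231.4 L
LD = Vd × C = 231.4 × 30.9 = 7150 mg
CL = 0.693 × Vd / t½ = 0.693 × 231.4 / 56.2 = 2.853 L/h
Infusion rate = CL × Css = 2.853 × 30.9 = 88.16 mg/h

(a) 7150 mg; (b) 88.2 mg/h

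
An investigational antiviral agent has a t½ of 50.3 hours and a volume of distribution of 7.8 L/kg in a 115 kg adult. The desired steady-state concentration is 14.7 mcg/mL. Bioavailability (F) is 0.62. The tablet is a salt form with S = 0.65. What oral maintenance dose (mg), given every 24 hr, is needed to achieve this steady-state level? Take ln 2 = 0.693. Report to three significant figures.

10800 mg

Vd = 7.8 L/kg × 115 kg = 897.0 L
CL = ln 2 · Vd / t½ = 0.693 × 897.0 / 50.3 = 12.36 L/h
D = CL × Css × τ / F / S = 12.36 × 14.7 × 24 / 0.62 / 0.65 = 10820 mg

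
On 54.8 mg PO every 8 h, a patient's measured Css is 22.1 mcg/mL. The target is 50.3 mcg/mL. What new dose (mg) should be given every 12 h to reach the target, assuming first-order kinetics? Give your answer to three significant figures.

With linear kinetics, Css is proportional to dose rate (D/τ) at fixed clearance.
D₂ = D₁ × (Css,target / Css,current) × (τ₂/τ₁) = 54.8 × (50.3/22.1) × (12/8) = 187.1 mg

187 mg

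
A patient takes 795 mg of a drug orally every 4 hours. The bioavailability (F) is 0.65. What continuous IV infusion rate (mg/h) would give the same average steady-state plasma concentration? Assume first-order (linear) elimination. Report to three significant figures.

Equivalent systemic input: infusion rate = F·D/τ.
Rate = 0.65 × 795 / 4 = 129.2 mg/h

129 mg/h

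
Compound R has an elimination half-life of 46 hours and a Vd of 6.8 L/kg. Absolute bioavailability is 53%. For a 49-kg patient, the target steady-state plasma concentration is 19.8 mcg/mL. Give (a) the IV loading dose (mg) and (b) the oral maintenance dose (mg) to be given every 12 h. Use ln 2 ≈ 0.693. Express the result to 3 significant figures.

Vd(total) = 49 kg × 6.8 L/kg = 333.2 L
LD = Vd × C = 333.2 × 19.8 = 6597 mg
CL = 0.693 × Vd / t½ = 0.693 × 333.2 / 46 = 5.020 L/h
D = CL × Css × τ / F = 5.020 × 19.8 × 12 / 0.53 = 2250 mg

(a) 6600 mg; (b) 2250 mg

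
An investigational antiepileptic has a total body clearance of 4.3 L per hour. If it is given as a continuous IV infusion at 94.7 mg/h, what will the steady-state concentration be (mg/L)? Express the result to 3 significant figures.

22.0 mg/L

Css = rate / CL = 94.7 / 4.300 = 22.02 mg/L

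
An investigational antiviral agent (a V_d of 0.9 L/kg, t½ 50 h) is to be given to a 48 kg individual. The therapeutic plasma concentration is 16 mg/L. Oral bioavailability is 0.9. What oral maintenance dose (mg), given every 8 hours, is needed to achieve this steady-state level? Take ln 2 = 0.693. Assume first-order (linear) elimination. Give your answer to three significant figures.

Vd = 0.9 L/kg × 48 kg = 43.20 L
CL = 0.693 × Vd / t½ = 0.693 × 43.20 / 50 = 0.5988 L/h
D = CL × Css × τ / F = 0.5988 × 16 × 8 / 0.9 = 85.16 mg

85.2 mg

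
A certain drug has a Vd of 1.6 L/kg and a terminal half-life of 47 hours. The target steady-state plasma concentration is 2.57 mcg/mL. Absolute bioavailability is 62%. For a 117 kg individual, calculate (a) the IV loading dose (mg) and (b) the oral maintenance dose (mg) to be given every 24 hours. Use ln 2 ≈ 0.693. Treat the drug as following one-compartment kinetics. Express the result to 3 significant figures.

Vd = 1.6 L/kg × 117 kg = 187.2 L
LD = Vd × C = 187.2 × 2.57 = 481.1 mg
CL = 0.693 × Vd / t½ = 0.693 × 187.2 / 47 = 2.760 L/h
D = CL × Css × τ / F = 2.760 × 2.57 × 24 / 0.62 = 274.6 mg

(a) 481 mg; (b) 275 mg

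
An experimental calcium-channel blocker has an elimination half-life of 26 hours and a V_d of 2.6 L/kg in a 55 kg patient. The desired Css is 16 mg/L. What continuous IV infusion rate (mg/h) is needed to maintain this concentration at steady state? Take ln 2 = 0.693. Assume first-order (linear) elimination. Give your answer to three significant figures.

Vd(total) = 55 kg × 2.6 L/kg = 143.0 L
CL = ln 2 · Vd / t½ = 0.693 × 143.0 / 26 = 3.812 L/h
Infusion rate = CL × Css = 3.812 × 16 = 60.99 mg/h

61.0 mg/h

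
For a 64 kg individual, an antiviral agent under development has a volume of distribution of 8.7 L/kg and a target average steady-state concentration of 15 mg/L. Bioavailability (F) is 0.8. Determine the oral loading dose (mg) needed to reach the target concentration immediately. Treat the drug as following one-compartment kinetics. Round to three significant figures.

Vd = 8.7 L/kg × 64 kg = 556.8 L
LD = Vd × C / F = 556.8 × 15.00 / 0.8 = 10440 mg

10400 mg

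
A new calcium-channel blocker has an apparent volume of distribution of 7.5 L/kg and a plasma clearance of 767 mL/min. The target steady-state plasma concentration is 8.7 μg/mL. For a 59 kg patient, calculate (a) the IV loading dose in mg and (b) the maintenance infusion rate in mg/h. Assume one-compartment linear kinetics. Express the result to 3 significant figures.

Vd = 7.5 L/kg × 59 kg = 442.5 L
LD = Vd · C_target = 442.5 × 8.7 = 3850 mg
Convert clearance: 767 mL/min × 60 min/h ÷ 1000 mL/L = 46.02 L/h
Infusion rate = 46.02 L/h × 8.7 mg/L = 400.4 mg/h

(a) 3850 mg; (b) 400 mg/h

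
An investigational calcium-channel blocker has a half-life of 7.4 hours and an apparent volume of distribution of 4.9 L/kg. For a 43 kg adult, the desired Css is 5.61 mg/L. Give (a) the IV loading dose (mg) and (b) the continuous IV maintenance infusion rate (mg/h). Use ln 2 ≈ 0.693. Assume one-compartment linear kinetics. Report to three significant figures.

Vd(total) = 43 kg × 4.9 L/kg = 210.7 L
LD = Vd × C = 210.7 × 5.61 = 1182 mg
CL = 0.693 × Vd / t½ = 0.693 × 210.7 / 7.4 = 19.73 L/h
Infusion rate = CL × Css = 19.73 × 5.61 = 110.7 mg/h

(a) 1180 mg; (b) 111 mg/h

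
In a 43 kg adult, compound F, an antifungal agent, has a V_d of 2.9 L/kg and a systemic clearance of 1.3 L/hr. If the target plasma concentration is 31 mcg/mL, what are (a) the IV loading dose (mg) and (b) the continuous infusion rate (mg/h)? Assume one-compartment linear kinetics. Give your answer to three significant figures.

Total Vd = 2.9 × 43 = 124.7 L
Loading: fill Vd to C_target → 124.7 L × 31 mg/L = 3866 mg
Infusion rate = 1.300 L/h × 31 mg/L = 40.30 mg/h

(a) 3870 mg; (b) 40.3 mg/h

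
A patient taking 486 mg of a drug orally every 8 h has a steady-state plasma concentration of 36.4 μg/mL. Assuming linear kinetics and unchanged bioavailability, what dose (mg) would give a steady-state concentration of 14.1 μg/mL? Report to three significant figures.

188 mg

For first-order elimination, Css ∝ F·D/(CL·τ); F and CL are unchanged, so Css ∝ D/τ.
D₂ = D₁ × (Css,target / Css,current) = 486 × 14.1/36.4 = 188.3 mg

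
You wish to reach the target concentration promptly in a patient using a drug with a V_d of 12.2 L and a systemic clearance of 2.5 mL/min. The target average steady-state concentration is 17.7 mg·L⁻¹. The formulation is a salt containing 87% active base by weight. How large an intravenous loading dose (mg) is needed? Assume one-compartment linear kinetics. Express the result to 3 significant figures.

248 mg

LD = Vd × C / S = 12.20 × 17.70 / 0.87 = 248.2 mg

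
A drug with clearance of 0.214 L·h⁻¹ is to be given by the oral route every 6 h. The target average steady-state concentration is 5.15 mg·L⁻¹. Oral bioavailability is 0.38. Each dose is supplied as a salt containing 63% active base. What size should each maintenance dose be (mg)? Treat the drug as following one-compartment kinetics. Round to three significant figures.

D = CL × Css × τ / F / S = 0.2140 × 5.15 × 6 / 0.38 / 0.63 = 27.62 mg

27.6 mg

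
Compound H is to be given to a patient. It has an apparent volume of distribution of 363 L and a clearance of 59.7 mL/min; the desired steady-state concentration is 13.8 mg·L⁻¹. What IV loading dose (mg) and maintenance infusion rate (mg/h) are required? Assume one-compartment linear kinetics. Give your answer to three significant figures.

(a) 5010 mg; (b) 49.4 mg/h

Loading dose = Vd × C = 363.0 × 13.8 = 5009 mg
Convert clearance: 59.7 mL/min × 60 min/h ÷ 1000 mL/L = 3.582 L/h
Infusion rate = 3.582 L/h × 13.8 mg/L = 49.43 mg/h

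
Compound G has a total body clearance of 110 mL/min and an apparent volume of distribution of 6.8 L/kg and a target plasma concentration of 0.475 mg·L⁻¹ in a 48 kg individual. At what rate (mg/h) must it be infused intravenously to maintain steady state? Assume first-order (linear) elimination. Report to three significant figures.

CL = 110 mL/min = 110 × 0.06 = 6.600 L/h
At steady state, infusion rate equals elimination rate: rate in = CL × Css.
R₀ = 6.600 × 0.475 = 3.135 mg/h

3.14 mg/h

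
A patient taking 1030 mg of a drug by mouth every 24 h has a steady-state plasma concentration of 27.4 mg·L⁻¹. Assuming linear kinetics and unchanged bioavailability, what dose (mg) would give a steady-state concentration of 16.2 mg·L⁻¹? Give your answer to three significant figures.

609 mg

With linear kinetics, Css is proportional to dose rate (D/τ) at fixed clearance.
D₂ = D₁ × (Css,target / Css,current) = 1030 × 16.2/27.4 = 609.0 mg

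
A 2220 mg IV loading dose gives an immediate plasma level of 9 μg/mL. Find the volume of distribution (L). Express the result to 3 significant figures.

Immediately after an IV bolus, C₀ = Dose / Vd, so Vd = Dose / C₀.
Vd = 2220 / 9 = 246.7 L

247 L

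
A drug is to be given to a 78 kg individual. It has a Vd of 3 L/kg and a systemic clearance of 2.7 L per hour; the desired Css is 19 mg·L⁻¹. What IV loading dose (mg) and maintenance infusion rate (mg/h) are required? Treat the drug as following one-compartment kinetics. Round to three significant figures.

Vd(total) = 78 kg × 3 L/kg = 234.0 L
Loading dose = Vd × C = 234.0 × 19 = 4446 mg
Infusion rate = 2.700 L/h × 19 mg/L = 51.30 mg/h

(a) 4450 mg; (b) 51.3 mg/h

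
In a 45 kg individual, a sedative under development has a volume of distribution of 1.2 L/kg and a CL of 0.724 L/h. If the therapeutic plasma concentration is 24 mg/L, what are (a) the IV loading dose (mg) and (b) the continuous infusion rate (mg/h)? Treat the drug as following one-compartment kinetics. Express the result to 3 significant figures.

(a) 1300 mg; (b) 17.4 mg/h

Vd(total) = 45 kg × 1.2 L/kg = 54.00 L
Loading dose = Vd × C = 54.00 × 24 = 1296 mg
Maintenance: replace elimination → rate = CL × Css = 0.7240 × 24 = 17.38 mg/h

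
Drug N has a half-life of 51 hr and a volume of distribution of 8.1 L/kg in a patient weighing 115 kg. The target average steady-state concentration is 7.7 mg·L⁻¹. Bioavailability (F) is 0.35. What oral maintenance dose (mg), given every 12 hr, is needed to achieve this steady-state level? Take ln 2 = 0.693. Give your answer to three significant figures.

Vd = 8.1 L/kg × 115 kg = 931.5 L
CL = 0.693 × Vd / t½ = 0.693 × 931.5 / 51 = 12.66 L/h
D = CL × Css × τ / F = 12.66 × 7.7 × 12 / 0.35 = 3342 mg

3340 mg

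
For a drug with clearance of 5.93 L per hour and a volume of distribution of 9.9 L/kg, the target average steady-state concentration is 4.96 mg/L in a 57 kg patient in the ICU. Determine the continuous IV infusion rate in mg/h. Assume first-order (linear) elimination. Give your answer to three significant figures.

29.4 mg/h

Rate = CL × Css = 5.930 × 4.96 = 29.41 mg/h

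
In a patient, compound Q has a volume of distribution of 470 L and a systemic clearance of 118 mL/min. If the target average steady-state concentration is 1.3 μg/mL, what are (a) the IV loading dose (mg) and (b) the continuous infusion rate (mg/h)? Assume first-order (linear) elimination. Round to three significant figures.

(a) 611 mg; (b) 9.20 mg/h

Loading: fill Vd to C_target → 470.0 L × 1.3 mg/L = 611.0 mg
CL = 118 mL/min = 118 × 0.06 = 7.080 L/h
Infusion rate = 7.080 L/h × 1.3 mg/L = 9.204 mg/h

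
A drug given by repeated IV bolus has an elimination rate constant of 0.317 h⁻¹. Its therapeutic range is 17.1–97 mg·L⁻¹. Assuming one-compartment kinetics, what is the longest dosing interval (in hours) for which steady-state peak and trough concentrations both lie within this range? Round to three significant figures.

Between IV bolus doses, concentration decays as C = C₀·e^(−kτ), so C_peak/C_trough = e^(kτ).
τ_max = ln(C_peak/C_trough) / k = ln(97/17.1) / 0.3170 = 1.736 / 0.3170 = 5.476 h

5.48 h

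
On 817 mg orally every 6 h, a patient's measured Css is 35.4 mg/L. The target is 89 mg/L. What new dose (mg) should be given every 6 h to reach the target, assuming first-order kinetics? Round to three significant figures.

With linear kinetics, Css is proportional to dose rate (D/τ) at fixed clearance.
D₂ = D₁ × (Css,target / Css,current) = 817 × 89/35.4 = 2054 mg

2050 mg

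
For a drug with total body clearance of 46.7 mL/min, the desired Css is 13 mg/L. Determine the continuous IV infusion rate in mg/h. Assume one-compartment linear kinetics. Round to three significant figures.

Convert clearance: 46.7 mL/min × 60 min/h ÷ 1000 mL/L = 2.802 L/h
Rate = CL × Css = 2.802 × 13 = 36.43 mg/h

36.4 mg/h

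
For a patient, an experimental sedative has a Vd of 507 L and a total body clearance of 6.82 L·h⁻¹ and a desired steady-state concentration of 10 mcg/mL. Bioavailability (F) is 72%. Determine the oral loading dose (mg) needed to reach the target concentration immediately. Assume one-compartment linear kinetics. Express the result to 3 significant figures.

LD is governed by Vd — clearance does not enter the loading-dose calculation.
LD = Vd × C / F = 507.0 × 10.00 / 0.72 = 7042 mg

7040 mg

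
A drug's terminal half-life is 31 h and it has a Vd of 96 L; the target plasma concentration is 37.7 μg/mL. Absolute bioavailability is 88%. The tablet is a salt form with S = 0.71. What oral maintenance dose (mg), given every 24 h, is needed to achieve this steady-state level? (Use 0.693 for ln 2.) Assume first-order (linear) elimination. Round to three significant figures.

k = 0.693/31 = 0.02235 h⁻¹, so CL = k·Vd = 0.02235 × 96.00 = 2.146 L/h
D = CL × Css × τ / F / S = 2.146 × 37.7 × 24 / 0.88 / 0.71 = 3108 mg

3110 mg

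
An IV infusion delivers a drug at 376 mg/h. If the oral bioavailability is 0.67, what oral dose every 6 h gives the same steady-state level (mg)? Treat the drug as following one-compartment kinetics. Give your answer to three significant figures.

To maintain the same Css, the systemic dosing rate must be unchanged: F·D/τ = infusion rate.
D = rate × τ / F = 376 × 6 / 0.67 = 3367 mg

3370 mg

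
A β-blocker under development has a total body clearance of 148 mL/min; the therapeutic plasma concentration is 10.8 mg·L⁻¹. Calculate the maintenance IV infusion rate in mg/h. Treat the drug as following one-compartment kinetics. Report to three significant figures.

95.9 mg/h

Convert clearance: 148 mL/min × 60 min/h ÷ 1000 mL/L = 8.880 L/h
R₀ = 8.880 × 10.8 = 95.90 mg/h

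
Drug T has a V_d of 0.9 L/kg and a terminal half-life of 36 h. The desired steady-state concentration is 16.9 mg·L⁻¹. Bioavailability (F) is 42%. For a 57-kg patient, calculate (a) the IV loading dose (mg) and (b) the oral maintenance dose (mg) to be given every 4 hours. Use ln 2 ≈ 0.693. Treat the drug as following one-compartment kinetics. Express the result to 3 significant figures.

Total Vd = 0.9 × 57 = 51.30 L
LD = Vd × C = 51.30 × 16.9 = 867.0 mg
CL = 0.693 × Vd / t½ = 0.693 × 51.30 / 36 = 0.9875 L/h
D = CL × Css × τ / F = 0.9875 × 16.9 × 4 / 0.42 = 158.9 mg

(a) 867 mg; (b) 159 mg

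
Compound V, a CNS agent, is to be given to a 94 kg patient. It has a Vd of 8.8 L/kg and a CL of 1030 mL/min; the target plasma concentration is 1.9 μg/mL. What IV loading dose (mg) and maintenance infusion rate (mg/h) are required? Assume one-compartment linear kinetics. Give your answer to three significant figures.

Vd(total) = 94 kg × 8.8 L/kg = 827.2 L
LD = Vd · C_target = 827.2 × 1.9 = 1572 mg
CL = 1030 mL/min × 60/1000 = 61.80 L/h
Maintenance infusion rate = CL × Css = 61.80 × 1.9 = 117.4 mg/h

(a) 1570 mg; (b) 117 mg/h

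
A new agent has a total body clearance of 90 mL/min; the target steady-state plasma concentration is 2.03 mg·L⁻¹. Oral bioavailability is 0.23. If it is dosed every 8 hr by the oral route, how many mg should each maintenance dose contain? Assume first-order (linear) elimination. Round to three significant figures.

381 mg

CL = 90 mL/min = 90 × 0.06 = 5.400 L/h
D = CL × Css × τ / F = 5.400 × 2.03 × 8 / 0.23 = 381.3 mg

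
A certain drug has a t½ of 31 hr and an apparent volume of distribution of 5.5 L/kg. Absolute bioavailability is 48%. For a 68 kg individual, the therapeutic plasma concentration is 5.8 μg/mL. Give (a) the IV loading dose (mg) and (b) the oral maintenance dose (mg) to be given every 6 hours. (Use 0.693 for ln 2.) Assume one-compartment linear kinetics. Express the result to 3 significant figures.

Total Vd = 5.5 × 68 = 374.0 L
LD = Vd × C = 374.0 × 5.8 = 2169 mg
CL = 0.693 × Vd / t½ = 0.693 × 374.0 / 31 = 8.361 L/h
D = CL × Css × τ / F = 8.361 × 5.8 × 6 / 0.48 = 606.2 mg

(a) 2170 mg; (b) 606 mg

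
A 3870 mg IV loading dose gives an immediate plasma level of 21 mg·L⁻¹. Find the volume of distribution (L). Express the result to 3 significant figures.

Immediately after an IV bolus, C₀ = Dose / Vd, so Vd = Dose / C₀.
Vd = 3870 / 21 = 184.3 L

184 L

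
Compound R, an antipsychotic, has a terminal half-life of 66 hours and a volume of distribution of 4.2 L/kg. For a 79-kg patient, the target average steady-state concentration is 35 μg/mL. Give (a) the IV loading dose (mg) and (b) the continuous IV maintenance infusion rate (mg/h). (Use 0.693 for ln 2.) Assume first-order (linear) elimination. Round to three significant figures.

(a) 11600 mg; (b) 122 mg/h

Vd(total) = 79 kg × 4.2 L/kg = 331.8 L
LD = Vd × C = 331.8 × 35 = 11610 mg
CL = 0.693 × Vd / t½ = 0.693 × 331.8 / 66 = 3.484 L/h
Infusion rate = CL × Css = 3.484 × 35 = 121.9 mg/h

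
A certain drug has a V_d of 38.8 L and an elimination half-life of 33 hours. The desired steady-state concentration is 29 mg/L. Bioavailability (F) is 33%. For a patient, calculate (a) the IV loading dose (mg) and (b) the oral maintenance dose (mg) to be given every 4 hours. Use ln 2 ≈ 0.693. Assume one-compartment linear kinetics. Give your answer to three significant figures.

(a) 1130 mg; (b) 286 mg

LD = Vd × C = 38.80 × 29 = 1125 mg
CL = 0.693 × Vd / t½ = 0.693 × 38.80 / 33 = 0.8148 L/h
D = CL × Css × τ / F = 0.8148 × 29 × 4 / 0.33 = 286.4 mg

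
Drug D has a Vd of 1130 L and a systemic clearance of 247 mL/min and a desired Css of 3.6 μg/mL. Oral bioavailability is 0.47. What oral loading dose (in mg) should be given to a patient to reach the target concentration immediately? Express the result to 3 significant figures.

Loading dose depends on Vd (not clearance): it fills the distribution volume.
LD = Vd × C / F = 1130 × 3.600 / 0.47 = 8655 mg

8660 mg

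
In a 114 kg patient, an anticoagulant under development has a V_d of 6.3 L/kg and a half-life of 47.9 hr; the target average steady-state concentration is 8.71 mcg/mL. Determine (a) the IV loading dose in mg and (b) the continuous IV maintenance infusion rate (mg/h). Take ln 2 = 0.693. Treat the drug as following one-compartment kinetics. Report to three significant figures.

(a) 6260 mg; (b) 90.5 mg/h

Vd(total) = 114 kg × 6.3 L/kg = 718.2 L
LD = Vd × C = 718.2 × 8.71 = 6256 mg
CL = 0.693 × Vd / t½ = 0.693 × 718.2 / 47.9 = 10.39 L/h
Infusion rate = CL × Css = 10.39 × 8.71 = 90.50 mg/h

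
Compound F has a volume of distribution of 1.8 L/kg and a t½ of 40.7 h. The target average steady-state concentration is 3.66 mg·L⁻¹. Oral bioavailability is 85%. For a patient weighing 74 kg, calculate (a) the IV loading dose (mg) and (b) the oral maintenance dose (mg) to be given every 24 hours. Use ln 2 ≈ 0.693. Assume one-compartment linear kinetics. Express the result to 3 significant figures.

(a) 488 mg; (b) 234 mg

Vd = 1.8 L/kg × 74 kg = 133.2 L
LD = Vd × C = 133.2 × 3.66 = 487.5 mg
CL = 0.693 × Vd / t½ = 0.693 × 133.2 / 40.7 = 2.268 L/h
D = CL × Css × τ / F = 2.268 × 3.66 × 24 / 0.85 = 234.4 mg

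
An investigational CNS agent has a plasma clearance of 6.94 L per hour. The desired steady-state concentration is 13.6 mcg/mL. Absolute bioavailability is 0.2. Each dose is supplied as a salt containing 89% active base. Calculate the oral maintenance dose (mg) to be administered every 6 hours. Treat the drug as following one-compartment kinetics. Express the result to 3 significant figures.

D = CL × Css × τ / F / S = 6.940 × 13.6 × 6 / 0.2 / 0.89 = 3181 mg

3180 mg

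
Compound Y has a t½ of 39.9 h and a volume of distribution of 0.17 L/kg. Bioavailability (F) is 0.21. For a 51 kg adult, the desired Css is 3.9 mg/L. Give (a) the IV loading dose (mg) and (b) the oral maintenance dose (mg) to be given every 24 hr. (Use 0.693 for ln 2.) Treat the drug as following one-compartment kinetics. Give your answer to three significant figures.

Vd = 0.17 L/kg × 51 kg = 8.670 L
LD = Vd × C = 8.670 × 3.9 = 33.81 mg
CL = 0.693 × Vd / t½ = 0.693 × 8.670 / 39.9 = 0.1506 L/h
D = CL × Css × τ / F = 0.1506 × 3.9 × 24 / 0.21 = 67.12 mg

(a) 33.8 mg; (b) 67.1 mg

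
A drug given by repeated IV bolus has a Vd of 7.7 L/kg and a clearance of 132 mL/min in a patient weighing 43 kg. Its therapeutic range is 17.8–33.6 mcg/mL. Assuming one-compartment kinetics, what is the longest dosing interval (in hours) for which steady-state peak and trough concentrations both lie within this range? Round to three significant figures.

26.6 h

Total Vd = 7.7 × 43 = 331.1 L
CL = 132 mL/min × 60/1000 = 7.920 L/h
k = CL / Vd = 7.920 / 331.1 = 0.02392 h⁻¹
Between IV bolus doses, concentration decays as C = C₀·e^(−kτ), so C_peak/C_trough = e^(kτ).
τ_max = ln(C_peak/C_trough) / k = ln(33.6/17.8) / 0.02392 = 0.6353 / 0.02392 = 26.56 h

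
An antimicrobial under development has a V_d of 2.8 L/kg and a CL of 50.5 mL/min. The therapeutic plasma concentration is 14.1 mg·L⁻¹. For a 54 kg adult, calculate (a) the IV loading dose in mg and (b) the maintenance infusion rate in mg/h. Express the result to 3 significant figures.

(a) 2130 mg; (b) 42.7 mg/h

Vd(total) = 54 kg × 2.8 L/kg = 151.2 L
Loading dose = Vd × C = 151.2 × 14.1 = 2132 mg
Convert clearance: 50.5 mL/min × 60 min/h ÷ 1000 mL/L = 3.030 L/h
Infusion rate = 3.030 L/h × 14.1 mg/L = 42.72 mg/h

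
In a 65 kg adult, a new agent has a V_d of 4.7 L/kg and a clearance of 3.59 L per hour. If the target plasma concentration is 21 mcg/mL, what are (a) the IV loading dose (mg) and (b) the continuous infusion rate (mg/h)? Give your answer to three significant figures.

(a) 6420 mg; (b) 75.4 mg/h

Vd = 4.7 L/kg × 65 kg = 305.5 L
Loading: fill Vd to C_target → 305.5 L × 21 mg/L = 6416 mg
Maintenance: replace elimination → rate = CL × Css = 3.590 × 21 = 75.39 mg/h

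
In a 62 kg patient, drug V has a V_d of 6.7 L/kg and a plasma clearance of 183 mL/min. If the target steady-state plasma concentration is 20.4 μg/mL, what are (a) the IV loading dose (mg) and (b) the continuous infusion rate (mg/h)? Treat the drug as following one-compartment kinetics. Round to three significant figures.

(a) 8470 mg; (b) 224 mg/h

Vd(total) = 62 kg × 6.7 L/kg = 415.4 L
LD = Vd · C_target = 415.4 × 20.4 = 8474 mg
CL = 183 mL/min × 60/1000 = 10.98 L/h
Infusion rate = 10.98 L/h × 20.4 mg/L = 224.0 mg/h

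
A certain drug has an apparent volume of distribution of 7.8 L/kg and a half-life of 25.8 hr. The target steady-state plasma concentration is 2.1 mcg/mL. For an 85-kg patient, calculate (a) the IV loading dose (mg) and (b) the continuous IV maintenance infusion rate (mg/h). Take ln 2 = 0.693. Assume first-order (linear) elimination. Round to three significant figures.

(a) 1390 mg; (b) 37.4 mg/h

Vd(total) = 85 kg × 7.8 L/kg = 663.0 L
LD = Vd × C = 663.0 × 2.1 = 1392 mg
CL = 0.693 × Vd / t½ = 0.693 × 663.0 / 25.8 = 17.81 L/h
Infusion rate = CL × Css = 17.81 × 2.1 = 37.40 mg/h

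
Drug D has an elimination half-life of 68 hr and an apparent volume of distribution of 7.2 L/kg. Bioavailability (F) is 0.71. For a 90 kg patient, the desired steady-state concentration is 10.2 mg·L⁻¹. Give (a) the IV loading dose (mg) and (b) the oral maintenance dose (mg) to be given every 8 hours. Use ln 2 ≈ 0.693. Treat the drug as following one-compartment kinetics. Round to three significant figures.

(a) 6610 mg; (b) 759 mg

Vd = 7.2 L/kg × 90 kg = 648.0 L
LD = Vd × C = 648.0 × 10.2 = 6610 mg
CL = 0.693 × Vd / t½ = 0.693 × 648.0 / 68 = 6.604 L/h
D = CL × Css × τ / F = 6.604 × 10.2 × 8 / 0.71 = 759.0 mg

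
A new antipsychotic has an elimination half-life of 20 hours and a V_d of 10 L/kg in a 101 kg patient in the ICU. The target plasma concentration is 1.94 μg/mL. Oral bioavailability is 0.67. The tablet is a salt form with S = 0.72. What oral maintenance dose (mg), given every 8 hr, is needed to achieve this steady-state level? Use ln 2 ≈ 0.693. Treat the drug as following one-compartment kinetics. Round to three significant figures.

Vd = 10 L/kg × 101 kg = 1010 L
k = 0.693/20 = 0.03465 h⁻¹, so CL = k·Vd = 0.03465 × 1010 = 35.00 L/h
D = CL × Css × τ / F / S = 35.00 × 1.94 × 8 / 0.67 / 0.72 = 1126 mg

1130 mg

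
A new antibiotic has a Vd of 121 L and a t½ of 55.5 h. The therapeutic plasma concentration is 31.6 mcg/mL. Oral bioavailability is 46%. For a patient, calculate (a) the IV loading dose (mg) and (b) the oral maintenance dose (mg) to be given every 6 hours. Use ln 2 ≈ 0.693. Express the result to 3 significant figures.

LD = Vd × C = 121.0 × 31.6 = 3824 mg
CL = 0.693 × Vd / t½ = 0.693 × 121.0 / 55.5 = 1.511 L/h
D = CL × Css × τ / F = 1.511 × 31.6 × 6 / 0.46 = 622.8 mg

(a) 3820 mg; (b) 623 mg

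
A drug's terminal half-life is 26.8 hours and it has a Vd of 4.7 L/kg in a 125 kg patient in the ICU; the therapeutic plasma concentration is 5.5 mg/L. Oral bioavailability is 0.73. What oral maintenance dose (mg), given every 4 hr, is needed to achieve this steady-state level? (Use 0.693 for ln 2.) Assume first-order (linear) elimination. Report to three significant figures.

Vd = 4.7 L/kg × 125 kg = 587.5 L
CL = 0.693 × Vd / t½ = 0.693 × 587.5 / 26.8 = 15.19 L/h
D = CL × Css × τ / F = 15.19 × 5.5 × 4 / 0.73 = 457.8 mg

458 mg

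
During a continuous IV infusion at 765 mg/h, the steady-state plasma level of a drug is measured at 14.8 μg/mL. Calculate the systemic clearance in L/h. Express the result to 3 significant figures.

51.7 L/h

At steady state, infusion rate = CL × Css, so CL = rate / Css.
CL = 765 / 14.8 = 51.69 L/h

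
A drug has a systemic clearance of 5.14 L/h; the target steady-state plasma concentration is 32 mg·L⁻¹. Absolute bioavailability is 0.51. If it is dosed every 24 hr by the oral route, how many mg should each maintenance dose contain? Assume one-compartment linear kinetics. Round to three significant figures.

7740 mg

D = CL × Css × τ / F = 5.140 × 32 × 24 / 0.51 = 7740 mg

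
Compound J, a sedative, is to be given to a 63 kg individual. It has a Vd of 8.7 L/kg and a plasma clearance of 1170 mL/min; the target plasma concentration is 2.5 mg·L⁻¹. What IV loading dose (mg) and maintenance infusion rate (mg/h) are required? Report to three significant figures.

(a) 1370 mg; (b) 176 mg/h

Total Vd = 8.7 × 63 = 548.1 L
Loading dose = Vd × C = 548.1 × 2.5 = 1370 mg
CL = 1170 mL/min = 1170 × 0.06 = 70.20 L/h
Infusion rate = 70.20 L/h × 2.5 mg/L = 175.5 mg/h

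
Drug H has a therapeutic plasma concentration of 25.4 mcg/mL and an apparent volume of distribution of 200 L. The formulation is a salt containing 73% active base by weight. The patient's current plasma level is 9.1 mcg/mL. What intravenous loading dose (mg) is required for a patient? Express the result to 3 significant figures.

Concentration deficit ΔC = 25.4 − 9.1 = 16.30 mg/L
LD = Vd × ΔC / S = 200.0 × 16.30 / 0.73 = 4466 mg

4470 mg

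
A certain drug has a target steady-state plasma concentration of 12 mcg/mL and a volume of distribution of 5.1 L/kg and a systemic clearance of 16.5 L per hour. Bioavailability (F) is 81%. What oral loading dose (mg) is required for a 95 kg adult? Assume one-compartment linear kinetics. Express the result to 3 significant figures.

7180 mg

Vd(total) = 95 kg × 5.1 L/kg = 484.5 L
The loading dose fills Vd to the target concentration; clearance is irrelevant here.
LD = Vd × C / F = 484.5 × 12.00 / 0.81 = 7178 mg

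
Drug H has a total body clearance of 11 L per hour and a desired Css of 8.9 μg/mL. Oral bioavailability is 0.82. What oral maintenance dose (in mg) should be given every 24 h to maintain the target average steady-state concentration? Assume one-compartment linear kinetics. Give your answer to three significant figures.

2870 mg

At steady state, dose per interval replaces the amount cleared in that interval: F·D/τ = CL·Css.
D = CL × Css × τ / F = 11.00 × 8.9 × 24 / 0.82 = 2865 mg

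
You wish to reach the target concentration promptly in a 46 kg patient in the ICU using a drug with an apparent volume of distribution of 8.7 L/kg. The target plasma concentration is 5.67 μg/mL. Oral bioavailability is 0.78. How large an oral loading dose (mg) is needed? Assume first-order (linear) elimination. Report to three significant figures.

Vd(total) = 46 kg × 8.7 L/kg = 400.2 L
The loading dose fills Vd to the target concentration.
LD = Vd × C / F = 400.2 × 5.670 / 0.78 = 2909 mg

2910 mg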